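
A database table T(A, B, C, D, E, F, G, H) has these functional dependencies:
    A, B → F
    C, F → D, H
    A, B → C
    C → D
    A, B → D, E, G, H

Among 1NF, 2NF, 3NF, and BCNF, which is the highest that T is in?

Candidate key: {A, B}. Prime attributes: {A, B}.
C, F → D, H breaks BCNF: {C, F}⁺ = {C, D, F, H}, so {C, F} is not a superkey.
C, F → D, H determines the non-prime attributes {D, H} from a non-superkey — 3NF is violated.
Checking every proper subset of each key, none determines a non-prime attribute — 2NF is satisfied.

2NF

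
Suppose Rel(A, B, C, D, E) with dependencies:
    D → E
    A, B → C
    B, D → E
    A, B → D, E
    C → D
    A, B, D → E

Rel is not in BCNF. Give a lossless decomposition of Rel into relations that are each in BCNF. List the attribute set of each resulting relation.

{A, B, C}; {C, D}; {D, E}

Candidate key of the original relation: {A, B}.
Within {A, B, C, D, E}: {D}⁺ ∩ {A, B, C, D, E} = {D, E}, not the whole set, so D → E violates BCNF; decompose into {D, E} and {A, B, C, D}.
{D, E} is in BCNF.
Within {A, B, C, D}: {C}⁺ ∩ {A, B, C, D} = {C, D}, not the whole set, so C → D violates BCNF; decompose into {C, D} and {A, B, C}.
{C, D} is in BCNF.
{A, B, C} is in BCNF.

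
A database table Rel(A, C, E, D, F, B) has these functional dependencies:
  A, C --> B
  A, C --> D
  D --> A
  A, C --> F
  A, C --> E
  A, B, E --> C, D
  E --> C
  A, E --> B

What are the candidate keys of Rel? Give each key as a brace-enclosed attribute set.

{A, C}, {A, E}, {C, D}, {D, E}

{A, C}⁺ = {A, B, C, D, E, F} — all of the relation — so {A, C} is a candidate key.
{A, E}⁺ = {A, B, C, D, E, F} — all of the relation — so {A, E} is a candidate key.
{C, D}⁺ = {A, B, C, D, E, F} — all of the relation — so {C, D} is a candidate key.
{D, E}⁺ = {A, B, C, D, E, F} — all of the relation — so {D, E} is a candidate key.
No proper subset of any of these is a key, and no other minimal superkey exists.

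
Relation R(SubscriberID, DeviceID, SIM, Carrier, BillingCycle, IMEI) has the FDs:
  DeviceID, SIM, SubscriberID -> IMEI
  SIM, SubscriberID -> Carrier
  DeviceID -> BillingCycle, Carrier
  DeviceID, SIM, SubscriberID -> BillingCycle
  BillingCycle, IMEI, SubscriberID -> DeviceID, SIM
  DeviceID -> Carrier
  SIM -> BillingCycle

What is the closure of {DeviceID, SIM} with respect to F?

{BillingCycle, Carrier, DeviceID, SIM}

Start with {DeviceID, SIM}.
DeviceID -> BillingCycle, Carrier applies; add {BillingCycle, Carrier} → now {BillingCycle, Carrier, DeviceID, SIM}.
No further FD applies.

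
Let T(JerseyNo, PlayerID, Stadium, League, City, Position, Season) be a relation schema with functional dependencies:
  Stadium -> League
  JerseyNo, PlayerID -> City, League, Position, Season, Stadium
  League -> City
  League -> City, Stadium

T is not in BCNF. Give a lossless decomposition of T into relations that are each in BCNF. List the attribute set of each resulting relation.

Candidate key of the original relation: {JerseyNo, PlayerID}.
Within {City, JerseyNo, League, PlayerID, Position, Season, Stadium}: {Stadium}⁺ ∩ {City, JerseyNo, League, PlayerID, Position, Season, Stadium} = {City, League, Stadium}, not the whole set, so Stadium -> City, League violates BCNF; decompose into {City, League, Stadium} and {JerseyNo, PlayerID, Position, Season, Stadium}.
{City, League, Stadium} has no BCNF violation.
{JerseyNo, PlayerID, Position, Season, Stadium} has no BCNF violation.

{City, League, Stadium}; {JerseyNo, PlayerID, Position, Season, Stadium}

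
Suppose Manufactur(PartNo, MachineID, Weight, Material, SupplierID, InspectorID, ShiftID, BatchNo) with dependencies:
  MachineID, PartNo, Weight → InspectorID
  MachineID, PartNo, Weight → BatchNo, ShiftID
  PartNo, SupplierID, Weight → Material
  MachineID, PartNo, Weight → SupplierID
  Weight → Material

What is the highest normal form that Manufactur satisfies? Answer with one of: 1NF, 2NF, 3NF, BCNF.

Candidate key: {MachineID, PartNo, Weight}. Prime attributes: {MachineID, PartNo, Weight}.
PartNo, SupplierID, Weight → Material: {PartNo, SupplierID, Weight}⁺ = {Material, PartNo, SupplierID, Weight}, which is not all of the attributes, so the left side is not a superkey — BCNF is violated.
Because {Material} is non-prime and the left side of PartNo, SupplierID, Weight → Material is not a superkey, the relation is not in 3NF.
{Weight} is a proper subset of the key {MachineID, PartNo, Weight}, and {Weight}⁺ contains the non-prime attribute {Material} — a partial dependency, so 2NF is violated.

1NF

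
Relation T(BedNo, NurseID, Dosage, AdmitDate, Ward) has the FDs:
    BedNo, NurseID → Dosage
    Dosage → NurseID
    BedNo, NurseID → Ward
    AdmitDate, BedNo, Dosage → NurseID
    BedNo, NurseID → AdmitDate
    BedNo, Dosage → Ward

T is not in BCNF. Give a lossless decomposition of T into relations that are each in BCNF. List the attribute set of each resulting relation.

{AdmitDate, BedNo, Dosage, Ward}; {Dosage, NurseID}

Candidate keys of the original relation: {BedNo, Dosage}, {BedNo, NurseID}.
{AdmitDate, BedNo, Dosage, NurseID, Ward}: {Dosage} determines {Dosage, NurseID} here but is not a superkey — split on Dosage → NurseID, giving {Dosage, NurseID} and {AdmitDate, BedNo, Dosage, Ward}.
{Dosage, NurseID} has no BCNF violation.
{AdmitDate, BedNo, Dosage, Ward} has no BCNF violation.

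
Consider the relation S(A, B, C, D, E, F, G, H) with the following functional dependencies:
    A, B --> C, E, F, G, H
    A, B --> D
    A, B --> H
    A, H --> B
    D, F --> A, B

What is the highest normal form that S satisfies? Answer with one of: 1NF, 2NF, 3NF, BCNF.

Candidate keys: {A, B}, {A, H}, {D, F}. Prime attributes: {A, B, D, F, H}.
Each dependency's left side is a superkey — BCNF holds.

BCNF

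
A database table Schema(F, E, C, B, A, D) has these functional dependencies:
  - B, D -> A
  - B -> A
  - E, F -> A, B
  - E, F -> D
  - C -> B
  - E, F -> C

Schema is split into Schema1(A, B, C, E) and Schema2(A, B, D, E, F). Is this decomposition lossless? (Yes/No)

The shared attributes are {A, B, E} and {A, B, E}⁺ = {A, B, E}.
Neither Schema1 nor Schema2 is contained in that closure, so the decomposition is lossy.

No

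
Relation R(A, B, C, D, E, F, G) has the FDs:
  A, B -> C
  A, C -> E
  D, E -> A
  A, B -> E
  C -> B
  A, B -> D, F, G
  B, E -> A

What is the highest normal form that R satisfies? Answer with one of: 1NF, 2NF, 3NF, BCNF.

3NF

Candidate keys: {A, B}, {A, C}, {B, E}, {C, E}. Prime attributes: {A, B, C, E}.
D, E -> A: {D, E}⁺ = {A, D, E}, which is not all of the attributes, so the left side is not a superkey — BCNF is violated.
But every attribute on its right side ({A}) is prime, and the same holds for every other non-superkey FD, so 3NF still holds.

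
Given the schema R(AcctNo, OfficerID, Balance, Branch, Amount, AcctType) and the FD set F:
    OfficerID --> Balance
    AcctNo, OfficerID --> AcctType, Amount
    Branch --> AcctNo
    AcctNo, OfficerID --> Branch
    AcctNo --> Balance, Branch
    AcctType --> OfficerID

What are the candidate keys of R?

{AcctNo, AcctType}, {AcctNo, OfficerID}, {AcctType, Branch}, {Branch, OfficerID}

Closure of {AcctNo, AcctType} is {AcctNo, AcctType, Amount, Balance, Branch, OfficerID}, the whole schema; {AcctNo, AcctType} is a candidate key.
Closure of {AcctNo, OfficerID} is {AcctNo, AcctType, Amount, Balance, Branch, OfficerID}, the whole schema; {AcctNo, OfficerID} is a candidate key.
Closure of {AcctType, Branch} is {AcctNo, AcctType, Amount, Balance, Branch, OfficerID}, the whole schema; {AcctType, Branch} is a candidate key.
Closure of {Branch, OfficerID} is {AcctNo, AcctType, Amount, Balance, Branch, OfficerID}, the whole schema; {Branch, OfficerID} is a candidate key.
These are minimal and exhaustive — every other superkey contains one of them.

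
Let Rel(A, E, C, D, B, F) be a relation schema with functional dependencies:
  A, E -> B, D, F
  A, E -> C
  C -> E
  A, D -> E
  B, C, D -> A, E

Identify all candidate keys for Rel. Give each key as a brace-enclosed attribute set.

{A, C}⁺ = {A, B, C, D, E, F}, which is every attribute, so {A, C} is a candidate key.
{A, D}⁺ = {A, B, C, D, E, F}, which is every attribute, so {A, D} is a candidate key.
{A, E}⁺ = {A, B, C, D, E, F}, which is every attribute, so {A, E} is a candidate key.
{B, C, D}⁺ = {A, B, C, D, E, F}, which is every attribute, so {B, C, D} is a candidate key.
No proper subset of any of these is a key, and no other minimal superkey exists.

{A, C}, {A, D}, {A, E}, {B, C, D}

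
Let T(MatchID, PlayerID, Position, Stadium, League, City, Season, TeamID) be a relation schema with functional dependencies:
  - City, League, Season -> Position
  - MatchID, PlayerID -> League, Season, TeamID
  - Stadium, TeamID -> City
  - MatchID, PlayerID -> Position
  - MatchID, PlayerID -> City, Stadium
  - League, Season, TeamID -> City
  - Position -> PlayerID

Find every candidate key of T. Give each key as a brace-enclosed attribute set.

{City, League, MatchID, Season}, {League, MatchID, Season, TeamID}, {MatchID, PlayerID}, {MatchID, Position}

{MatchID} never appears on the right of any FD, so every key must include it.
{MatchID, PlayerID}⁺ = {City, League, MatchID, PlayerID, Position, Season, Stadium, TeamID}, which is every attribute, so {MatchID, PlayerID} is a candidate key.
{MatchID, Position}⁺ = {City, League, MatchID, PlayerID, Position, Season, Stadium, TeamID}, which is every attribute, so {MatchID, Position} is a candidate key.
{City, League, MatchID, Season}⁺ = {City, League, MatchID, PlayerID, Position, Season, Stadium, TeamID}, which is every attribute, so {City, League, MatchID, Season} is a candidate key.
{League, MatchID, Season, TeamID}⁺ = {City, League, MatchID, PlayerID, Position, Season, Stadium, TeamID}, which is every attribute, so {League, MatchID, Season, TeamID} is a candidate key.
No proper subset of any of these is a key, and no other minimal superkey exists.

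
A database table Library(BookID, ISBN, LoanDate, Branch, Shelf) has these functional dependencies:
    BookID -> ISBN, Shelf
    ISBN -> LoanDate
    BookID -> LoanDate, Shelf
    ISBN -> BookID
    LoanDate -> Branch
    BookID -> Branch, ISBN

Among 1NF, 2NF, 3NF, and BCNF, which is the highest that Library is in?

Candidate keys: {BookID}, {ISBN}. Prime attributes: {BookID, ISBN}.
LoanDate -> Branch: {LoanDate}⁺ = {Branch, LoanDate}, which is not all of the attributes, so the left side is not a superkey — BCNF is violated.
LoanDate -> Branch determines the non-prime attribute {Branch} from a non-superkey — 3NF is violated.
All keys have size 1, which rules out partial dependencies — 2NF is satisfied.

2NF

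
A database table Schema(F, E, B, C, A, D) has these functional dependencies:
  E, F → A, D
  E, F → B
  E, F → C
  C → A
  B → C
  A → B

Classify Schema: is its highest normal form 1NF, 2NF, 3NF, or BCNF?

2NF

Candidate key: {E, F}. Prime attributes: {E, F}.
C → A breaks BCNF: {C}⁺ = {A, B, C}, so {C} is not a superkey.
C → A determines the non-prime attribute {A} from a non-superkey — 3NF is violated.
No proper subset of a key has a non-prime attribute in its closure, so there is no partial dependency; 2NF holds.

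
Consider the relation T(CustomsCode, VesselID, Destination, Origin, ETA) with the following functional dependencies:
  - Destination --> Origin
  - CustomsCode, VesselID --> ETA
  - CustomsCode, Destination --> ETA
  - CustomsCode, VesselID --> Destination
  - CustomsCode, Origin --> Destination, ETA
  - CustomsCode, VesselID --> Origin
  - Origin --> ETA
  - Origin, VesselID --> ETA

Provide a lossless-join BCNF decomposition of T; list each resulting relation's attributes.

Candidate key of the original relation: {CustomsCode, VesselID}.
{CustomsCode, Destination, ETA, Origin, VesselID}: {Destination} determines {Destination, ETA, Origin} here but is not a superkey — split on Destination --> ETA, Origin, giving {Destination, ETA, Origin} and {CustomsCode, Destination, VesselID}.
{Destination, ETA, Origin}: {Origin} determines {ETA, Origin} here but is not a superkey — split on Origin --> ETA, giving {ETA, Origin} and {Destination, Origin}.
{ETA, Origin} has no BCNF violation.
{Destination, Origin} has no BCNF violation.
{CustomsCode, Destination, VesselID} has no BCNF violation.

{CustomsCode, Destination, VesselID}; {Destination, Origin}; {ETA, Origin}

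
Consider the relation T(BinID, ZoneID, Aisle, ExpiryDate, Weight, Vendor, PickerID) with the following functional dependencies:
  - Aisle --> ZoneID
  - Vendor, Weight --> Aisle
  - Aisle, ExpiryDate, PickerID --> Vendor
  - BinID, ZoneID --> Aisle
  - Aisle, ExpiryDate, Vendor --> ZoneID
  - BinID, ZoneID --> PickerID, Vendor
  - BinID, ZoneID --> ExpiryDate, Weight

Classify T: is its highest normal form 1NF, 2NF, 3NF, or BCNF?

Candidate keys: {Aisle, BinID}, {BinID, Vendor, Weight}, {BinID, ZoneID}. Prime attributes: {Aisle, BinID, Vendor, Weight, ZoneID}.
Aisle --> ZoneID: {Aisle}⁺ = {Aisle, ZoneID}, which is not all of the attributes, so the left side is not a superkey — BCNF is violated.
But every attribute on its right side ({ZoneID}) is prime, and the same holds for every other non-superkey FD, so 3NF still holds.

3NF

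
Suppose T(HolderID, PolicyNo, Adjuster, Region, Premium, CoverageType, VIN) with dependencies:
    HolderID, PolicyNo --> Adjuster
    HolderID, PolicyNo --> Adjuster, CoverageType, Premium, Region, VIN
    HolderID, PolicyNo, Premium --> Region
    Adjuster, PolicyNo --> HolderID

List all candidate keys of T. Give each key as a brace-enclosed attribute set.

{PolicyNo} never appears on the right of any FD, so every key must include it.
{Adjuster, PolicyNo} is a candidate key since {Adjuster, PolicyNo}⁺ = {Adjuster, CoverageType, HolderID, PolicyNo, Premium, Region, VIN} covers every attribute.
{HolderID, PolicyNo} is a candidate key since {HolderID, PolicyNo}⁺ = {Adjuster, CoverageType, HolderID, PolicyNo, Premium, Region, VIN} covers every attribute.
These are minimal and exhaustive — every other superkey contains one of them.

{Adjuster, PolicyNo}, {HolderID, PolicyNo}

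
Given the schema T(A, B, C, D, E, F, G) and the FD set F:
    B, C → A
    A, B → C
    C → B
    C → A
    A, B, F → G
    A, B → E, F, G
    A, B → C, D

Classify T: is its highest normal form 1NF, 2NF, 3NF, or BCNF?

BCNF

Candidate keys: {A, B}, {C}. Prime attributes: {A, B, C}.
Each dependency's left side is a superkey — BCNF holds.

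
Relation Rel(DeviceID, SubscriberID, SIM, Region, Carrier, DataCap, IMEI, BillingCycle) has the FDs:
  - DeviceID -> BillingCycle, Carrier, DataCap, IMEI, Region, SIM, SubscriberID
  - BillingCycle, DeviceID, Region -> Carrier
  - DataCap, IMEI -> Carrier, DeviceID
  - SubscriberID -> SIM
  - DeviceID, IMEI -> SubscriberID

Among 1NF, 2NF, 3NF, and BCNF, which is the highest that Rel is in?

2NF

Candidate keys: {DataCap, IMEI}, {DeviceID}. Prime attributes: {DataCap, DeviceID, IMEI}.
SubscriberID -> SIM: {SubscriberID}⁺ = {SIM, SubscriberID}, which is not all of the attributes, so the left side is not a superkey — BCNF is violated.
SubscriberID -> SIM has non-prime {SIM} on the right and a non-superkey on the left, so 3NF fails.
Checking every proper subset of each key, none determines a non-prime attribute — 2NF is satisfied.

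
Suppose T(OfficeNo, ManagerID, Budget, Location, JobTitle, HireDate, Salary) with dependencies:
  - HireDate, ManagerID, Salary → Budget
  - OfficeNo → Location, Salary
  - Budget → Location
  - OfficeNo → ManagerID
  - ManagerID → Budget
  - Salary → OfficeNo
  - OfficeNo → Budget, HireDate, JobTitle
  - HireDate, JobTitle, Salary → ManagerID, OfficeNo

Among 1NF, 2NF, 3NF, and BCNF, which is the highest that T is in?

2NF

Candidate keys: {OfficeNo}, {Salary}. Prime attributes: {OfficeNo, Salary}.
Budget → Location: {Budget}⁺ = {Budget, Location}, which is not all of the attributes, so the left side is not a superkey — BCNF is violated.
Budget → Location determines the non-prime attribute {Location} from a non-superkey — 3NF is violated.
Every candidate key is a single attribute, so no partial dependency is possible; 2NF holds.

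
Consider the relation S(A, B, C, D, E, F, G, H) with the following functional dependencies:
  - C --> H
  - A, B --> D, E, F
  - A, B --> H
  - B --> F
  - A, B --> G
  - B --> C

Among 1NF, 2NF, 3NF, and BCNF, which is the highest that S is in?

1NF

Candidate key: {A, B}. Prime attributes: {A, B}.
C --> H breaks BCNF: {C}⁺ = {C, H}, so {C} is not a superkey.
C --> H determines the non-prime attribute {H} from a non-superkey — 3NF is violated.
Since {B} ⊂ {A, B} and {B}⁺ ⊇ {C, F, H} with {C, F, H} non-prime, there is a partial dependency; 2NF fails.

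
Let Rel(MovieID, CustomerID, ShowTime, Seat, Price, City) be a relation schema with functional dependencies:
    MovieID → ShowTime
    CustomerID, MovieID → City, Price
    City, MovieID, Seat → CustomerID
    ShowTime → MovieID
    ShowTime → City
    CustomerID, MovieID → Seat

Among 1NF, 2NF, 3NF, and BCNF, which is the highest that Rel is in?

1NF

Candidate keys: {CustomerID, MovieID}, {CustomerID, ShowTime}, {MovieID, Seat}, {Seat, ShowTime}. Prime attributes: {CustomerID, MovieID, Seat, ShowTime}.
MovieID → ShowTime breaks BCNF: {MovieID}⁺ = {City, MovieID, ShowTime}, so {MovieID} is not a superkey.
ShowTime → City has non-prime {City} on the right and a non-superkey on the left, so 3NF fails.
Since {MovieID} ⊂ {CustomerID, MovieID} and {MovieID}⁺ ⊇ {City} with {City} non-prime, there is a partial dependency; 2NF fails.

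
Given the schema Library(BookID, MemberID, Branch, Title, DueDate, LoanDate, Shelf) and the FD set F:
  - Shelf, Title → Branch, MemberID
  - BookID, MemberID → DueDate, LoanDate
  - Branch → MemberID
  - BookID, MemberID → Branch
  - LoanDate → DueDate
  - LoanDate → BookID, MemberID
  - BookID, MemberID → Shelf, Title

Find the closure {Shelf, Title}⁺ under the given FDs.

{Branch, MemberID, Shelf, Title}

Start with {Shelf, Title}.
Shelf, Title → Branch, MemberID applies; add {Branch, MemberID} → now {Branch, MemberID, Shelf, Title}.
No further FD applies.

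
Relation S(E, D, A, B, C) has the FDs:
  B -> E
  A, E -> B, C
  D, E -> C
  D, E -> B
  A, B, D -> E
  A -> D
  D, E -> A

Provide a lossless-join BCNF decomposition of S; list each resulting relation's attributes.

{A, B, C}; {A, D}; {B, E}

Candidate keys of the original relation: {A, B}, {A, E}, {B, D}, {D, E}.
Within {A, B, C, D, E}: {B}⁺ ∩ {A, B, C, D, E} = {B, E}, not the whole set, so B -> E violates BCNF; decompose into {B, E} and {A, B, C, D}.
{B, E} has no BCNF violation.
Within {A, B, C, D}: {A}⁺ ∩ {A, B, C, D} = {A, D}, not the whole set, so A -> D violates BCNF; decompose into {A, D} and {A, B, C}.
{A, D} has no BCNF violation.
{A, B, C} has no BCNF violation.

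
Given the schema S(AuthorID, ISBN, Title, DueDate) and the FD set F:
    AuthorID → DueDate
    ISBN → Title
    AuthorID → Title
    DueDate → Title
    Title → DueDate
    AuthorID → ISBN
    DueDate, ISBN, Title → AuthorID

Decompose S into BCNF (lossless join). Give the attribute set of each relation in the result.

{AuthorID, DueDate, ISBN}; {DueDate, Title}

Candidate keys of the original relation: {AuthorID}, {ISBN}.
In {AuthorID, DueDate, ISBN, Title}, {DueDate} is not a superkey ({DueDate}⁺ restricted to this set is {DueDate, Title}), so split on DueDate → Title into {DueDate, Title} and {AuthorID, DueDate, ISBN}.
{DueDate, Title} has no BCNF violation.
{AuthorID, DueDate, ISBN} has no BCNF violation.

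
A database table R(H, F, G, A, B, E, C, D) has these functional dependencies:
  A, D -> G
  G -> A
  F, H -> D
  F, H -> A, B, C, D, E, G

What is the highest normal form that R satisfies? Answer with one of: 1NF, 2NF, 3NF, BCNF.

2NF

Candidate key: {F, H}. Prime attributes: {F, H}.
A, D -> G breaks BCNF: {A, D}⁺ = {A, D, G}, so {A, D} is not a superkey.
A, D -> G has non-prime {G} on the right and a non-superkey on the left, so 3NF fails.
Checking every proper subset of each key, none determines a non-prime attribute — 2NF is satisfied.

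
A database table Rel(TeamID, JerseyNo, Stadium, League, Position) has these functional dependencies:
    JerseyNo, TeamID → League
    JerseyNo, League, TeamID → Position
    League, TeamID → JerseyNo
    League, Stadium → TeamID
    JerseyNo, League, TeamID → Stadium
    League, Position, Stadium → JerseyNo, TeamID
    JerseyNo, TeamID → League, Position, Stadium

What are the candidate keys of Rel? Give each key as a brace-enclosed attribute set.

{JerseyNo, TeamID}⁺ = {JerseyNo, League, Position, Stadium, TeamID} — all of the relation — so {JerseyNo, TeamID} is a candidate key.
{League, Stadium}⁺ = {JerseyNo, League, Position, Stadium, TeamID} — all of the relation — so {League, Stadium} is a candidate key.
{League, TeamID}⁺ = {JerseyNo, League, Position, Stadium, TeamID} — all of the relation — so {League, TeamID} is a candidate key.
No proper subset of any of these is a key, and no other minimal superkey exists.

{JerseyNo, TeamID}, {League, Stadium}, {League, TeamID}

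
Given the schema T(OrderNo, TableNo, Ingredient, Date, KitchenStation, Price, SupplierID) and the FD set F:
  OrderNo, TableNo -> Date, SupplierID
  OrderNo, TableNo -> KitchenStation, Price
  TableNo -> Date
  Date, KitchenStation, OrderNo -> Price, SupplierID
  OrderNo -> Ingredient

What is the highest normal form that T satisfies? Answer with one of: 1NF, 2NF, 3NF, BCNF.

Candidate key: {OrderNo, TableNo}. Prime attributes: {OrderNo, TableNo}.
TableNo -> Date breaks BCNF: {TableNo}⁺ = {Date, TableNo}, so {TableNo} is not a superkey.
TableNo -> Date determines the non-prime attribute {Date} from a non-superkey — 3NF is violated.
The proper key subset {OrderNo} of {OrderNo, TableNo} determines non-prime {Ingredient}, so the relation is not even in 2NF.

1NF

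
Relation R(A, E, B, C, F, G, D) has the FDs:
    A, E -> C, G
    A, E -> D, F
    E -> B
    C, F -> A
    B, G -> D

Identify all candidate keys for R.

No FD produces {E}, so it must be in every candidate key.
{A, E}⁺ = {A, B, C, D, E, F, G} — all of the relation — so {A, E} is a candidate key.
{C, E, F}⁺ = {A, B, C, D, E, F, G} — all of the relation — so {C, E, F} is a candidate key.
No proper subset of any of these is a key, and no other minimal superkey exists.

{A, E}, {C, E, F}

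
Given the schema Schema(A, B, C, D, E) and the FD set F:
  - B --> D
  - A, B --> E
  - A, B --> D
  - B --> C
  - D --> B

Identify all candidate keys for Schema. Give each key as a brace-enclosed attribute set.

{A, B}, {A, D}

{A} never appears on the right of any FD, so every key must include it.
{A, B}⁺ = {A, B, C, D, E} — all of the relation — so {A, B} is a candidate key.
{A, D}⁺ = {A, B, C, D, E} — all of the relation — so {A, D} is a candidate key.
No proper subset of any of these is a key, and no other minimal superkey exists.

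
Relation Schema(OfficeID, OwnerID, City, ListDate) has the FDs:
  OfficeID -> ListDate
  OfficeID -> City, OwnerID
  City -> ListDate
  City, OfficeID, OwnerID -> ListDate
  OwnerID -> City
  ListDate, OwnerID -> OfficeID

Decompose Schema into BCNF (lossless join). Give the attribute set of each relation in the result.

Candidate keys of the original relation: {OfficeID}, {OwnerID}.
In {City, ListDate, OfficeID, OwnerID}, {City} is not a superkey ({City}⁺ restricted to this set is {City, ListDate}), so split on City -> ListDate into {City, ListDate} and {City, OfficeID, OwnerID}.
{City, ListDate}: every determinant is a superkey — BCNF.
{City, OfficeID, OwnerID}: every determinant is a superkey — BCNF.

{City, ListDate}; {City, OfficeID, OwnerID}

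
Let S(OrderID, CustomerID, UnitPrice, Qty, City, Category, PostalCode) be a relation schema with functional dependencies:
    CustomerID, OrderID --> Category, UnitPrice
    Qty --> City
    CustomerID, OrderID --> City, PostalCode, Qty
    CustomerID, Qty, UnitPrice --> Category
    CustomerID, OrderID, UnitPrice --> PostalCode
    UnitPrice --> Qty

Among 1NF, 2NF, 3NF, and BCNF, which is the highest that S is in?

Candidate key: {CustomerID, OrderID}. Prime attributes: {CustomerID, OrderID}.
Qty --> City breaks BCNF: {Qty}⁺ = {City, Qty}, so {Qty} is not a superkey.
Because {City} is non-prime and the left side of Qty --> City is not a superkey, the relation is not in 3NF.
No proper subset of a key has a non-prime attribute in its closure, so there is no partial dependency; 2NF holds.

2NF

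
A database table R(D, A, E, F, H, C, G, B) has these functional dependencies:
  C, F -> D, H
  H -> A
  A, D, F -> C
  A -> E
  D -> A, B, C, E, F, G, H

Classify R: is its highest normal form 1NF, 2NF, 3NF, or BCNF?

2NF

Candidate keys: {C, F}, {D}. Prime attributes: {C, D, F}.
H -> A breaks BCNF: {H}⁺ = {A, E, H}, so {H} is not a superkey.
H -> A determines the non-prime attribute {A} from a non-superkey — 3NF is violated.
Checking every proper subset of each key, none determines a non-prime attribute — 2NF is satisfied.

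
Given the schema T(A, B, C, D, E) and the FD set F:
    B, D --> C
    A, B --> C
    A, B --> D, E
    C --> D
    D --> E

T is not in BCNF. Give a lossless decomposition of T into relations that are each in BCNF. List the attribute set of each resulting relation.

Candidate key of the original relation: {A, B}.
Within {A, B, C, D, E}: {B, D}⁺ ∩ {A, B, C, D, E} = {B, C, D, E}, not the whole set, so B, D --> C, E violates BCNF; decompose into {B, C, D, E} and {A, B, D}.
Within {B, C, D, E}: {C}⁺ ∩ {B, C, D, E} = {C, D, E}, not the whole set, so C --> D, E violates BCNF; decompose into {C, D, E} and {B, C}.
Within {C, D, E}: {D}⁺ ∩ {C, D, E} = {D, E}, not the whole set, so D --> E violates BCNF; decompose into {D, E} and {C, D}.
{D, E} has no BCNF violation.
{C, D} has no BCNF violation.
{B, C} has no BCNF violation.
{A, B, D} has no BCNF violation.

{A, B, D}; {B, C}; {C, D}; {D, E}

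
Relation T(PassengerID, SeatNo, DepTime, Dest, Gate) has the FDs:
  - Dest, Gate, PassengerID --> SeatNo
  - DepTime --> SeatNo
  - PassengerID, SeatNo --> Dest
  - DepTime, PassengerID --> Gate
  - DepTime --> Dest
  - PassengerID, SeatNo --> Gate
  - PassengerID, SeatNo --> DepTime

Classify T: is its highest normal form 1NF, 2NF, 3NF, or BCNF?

Candidate keys: {DepTime, PassengerID}, {Dest, Gate, PassengerID}, {PassengerID, SeatNo}. Prime attributes: {DepTime, Dest, Gate, PassengerID, SeatNo}.
DepTime --> SeatNo breaks BCNF: {DepTime}⁺ = {DepTime, Dest, SeatNo}, so {DepTime} is not a superkey.
Its right-hand attributes {SeatNo} are all prime, as are those of every other non-superkey FD — the relation is in 3NF.

3NF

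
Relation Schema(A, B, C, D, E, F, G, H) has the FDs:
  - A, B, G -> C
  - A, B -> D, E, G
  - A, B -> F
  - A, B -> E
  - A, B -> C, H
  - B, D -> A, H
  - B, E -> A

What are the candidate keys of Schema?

No FD produces {B}, so it must be in every candidate key.
{A, B}⁺ = {A, B, C, D, E, F, G, H}, which is every attribute, so {A, B} is a candidate key.
{B, D}⁺ = {A, B, C, D, E, F, G, H}, which is every attribute, so {B, D} is a candidate key.
{B, E}⁺ = {A, B, C, D, E, F, G, H}, which is every attribute, so {B, E} is a candidate key.
No proper subset of any of these is a key, and no other minimal superkey exists.

{A, B}, {B, D}, {B, E}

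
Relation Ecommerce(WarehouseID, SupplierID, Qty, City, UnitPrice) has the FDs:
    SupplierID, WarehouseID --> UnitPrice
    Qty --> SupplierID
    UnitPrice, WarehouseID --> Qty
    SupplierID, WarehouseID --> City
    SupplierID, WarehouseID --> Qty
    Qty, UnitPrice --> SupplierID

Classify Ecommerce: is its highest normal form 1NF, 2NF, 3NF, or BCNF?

Candidate keys: {Qty, WarehouseID}, {SupplierID, WarehouseID}, {UnitPrice, WarehouseID}. Prime attributes: {Qty, SupplierID, UnitPrice, WarehouseID}.
For Qty --> SupplierID we have {Qty}⁺ = {Qty, SupplierID}; {Qty} is not a superkey, so BCNF fails.
Its right-hand attributes {SupplierID} are all prime, as are those of every other non-superkey FD — the relation is in 3NF.

3NF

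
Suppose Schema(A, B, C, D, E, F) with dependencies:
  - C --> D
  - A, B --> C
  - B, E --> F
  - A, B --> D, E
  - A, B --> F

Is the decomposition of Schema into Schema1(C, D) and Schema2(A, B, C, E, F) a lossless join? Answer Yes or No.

The shared attributes are {C} and {C}⁺ = {C, D}.
Since Schema1 ⊆ {C, D}, the intersection is a superkey of Schema1; the decomposition is lossless.

Yes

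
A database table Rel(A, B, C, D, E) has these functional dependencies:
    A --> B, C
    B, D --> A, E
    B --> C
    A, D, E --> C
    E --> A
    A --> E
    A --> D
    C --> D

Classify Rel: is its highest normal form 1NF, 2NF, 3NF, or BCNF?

2NF

Candidate keys: {A}, {B}, {E}. Prime attributes: {A, B, E}.
C --> D: {C}⁺ = {C, D}, which is not all of the attributes, so the left side is not a superkey — BCNF is violated.
C --> D has non-prime {D} on the right and a non-superkey on the left, so 3NF fails.
With only single-attribute keys there can be no partial dependency, so 2NF holds.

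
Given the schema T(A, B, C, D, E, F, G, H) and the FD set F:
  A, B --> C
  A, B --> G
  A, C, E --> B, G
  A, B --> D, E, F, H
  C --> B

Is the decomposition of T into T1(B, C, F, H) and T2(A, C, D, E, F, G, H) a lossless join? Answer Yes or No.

Common attributes: {C, F, H}; their closure is {B, C, F, H}.
This includes all of T1, so the common attributes are a superkey of T1 — the join is lossless.

Yes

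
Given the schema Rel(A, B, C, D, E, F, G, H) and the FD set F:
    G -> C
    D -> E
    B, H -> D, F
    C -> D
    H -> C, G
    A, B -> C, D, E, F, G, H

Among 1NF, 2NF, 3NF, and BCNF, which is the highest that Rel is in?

2NF

Candidate key: {A, B}. Prime attributes: {A, B}.
G -> C breaks BCNF: {G}⁺ = {C, D, E, G}, so {G} is not a superkey.
G -> C determines the non-prime attribute {C} from a non-superkey — 3NF is violated.
Checking every proper subset of each key, none determines a non-prime attribute — 2NF is satisfied.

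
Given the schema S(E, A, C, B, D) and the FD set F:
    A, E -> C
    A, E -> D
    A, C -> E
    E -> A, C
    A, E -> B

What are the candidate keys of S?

{A, C}, {E}

{E}⁺ = {A, B, C, D, E}, which is every attribute, so {E} is a candidate key.
{A, C}⁺ = {A, B, C, D, E}, which is every attribute, so {A, C} is a candidate key.
Any other superkey properly contains one of these, so there are no further candidate keys.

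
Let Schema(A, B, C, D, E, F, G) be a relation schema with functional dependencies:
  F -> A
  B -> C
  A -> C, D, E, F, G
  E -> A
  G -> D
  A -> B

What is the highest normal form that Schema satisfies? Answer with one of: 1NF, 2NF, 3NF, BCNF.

Candidate keys: {A}, {E}, {F}. Prime attributes: {A, E, F}.
B -> C breaks BCNF: {B}⁺ = {B, C}, so {B} is not a superkey.
B -> C determines the non-prime attribute {C} from a non-superkey — 3NF is violated.
Every candidate key is a single attribute, so no partial dependency is possible; 2NF holds.

2NF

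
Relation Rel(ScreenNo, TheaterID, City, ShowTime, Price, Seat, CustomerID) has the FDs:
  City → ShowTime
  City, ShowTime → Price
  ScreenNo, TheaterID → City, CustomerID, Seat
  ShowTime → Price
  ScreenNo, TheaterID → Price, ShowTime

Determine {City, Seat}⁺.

Start with {City, Seat}.
City → ShowTime applies; add {ShowTime} → now {City, Seat, ShowTime}.
City, ShowTime → Price applies; add {Price} → now {City, Price, Seat, ShowTime}.
No further FD applies.

{City, Price, Seat, ShowTime}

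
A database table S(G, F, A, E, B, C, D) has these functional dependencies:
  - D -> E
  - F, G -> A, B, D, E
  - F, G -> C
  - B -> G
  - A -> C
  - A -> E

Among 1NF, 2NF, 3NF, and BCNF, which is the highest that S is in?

2NF

Candidate keys: {B, F}, {F, G}. Prime attributes: {B, F, G}.
D -> E: {D}⁺ = {D, E}, which is not all of the attributes, so the left side is not a superkey — BCNF is violated.
D -> E determines the non-prime attribute {E} from a non-superkey — 3NF is violated.
Checking every proper subset of each key, none determines a non-prime attribute — 2NF is satisfied.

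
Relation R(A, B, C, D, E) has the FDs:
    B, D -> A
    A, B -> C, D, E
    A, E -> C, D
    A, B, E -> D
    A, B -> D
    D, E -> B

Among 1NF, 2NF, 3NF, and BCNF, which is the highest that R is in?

Candidate keys: {A, B}, {A, E}, {B, D}, {D, E}. Prime attributes: {A, B, D, E}.
Each dependency's left side is a superkey — BCNF holds.

BCNF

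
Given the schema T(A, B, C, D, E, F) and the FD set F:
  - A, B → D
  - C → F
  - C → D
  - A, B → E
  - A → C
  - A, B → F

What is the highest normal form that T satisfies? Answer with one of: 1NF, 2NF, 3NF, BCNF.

1NF

Candidate key: {A, B}. Prime attributes: {A, B}.
C → F: {C}⁺ = {C, D, F}, which is not all of the attributes, so the left side is not a superkey — BCNF is violated.
C → F determines the non-prime attribute {F} from a non-superkey — 3NF is violated.
{A} is a proper subset of the key {A, B}, and {A}⁺ contains the non-prime attributes {C, D, F} — a partial dependency, so 2NF is violated.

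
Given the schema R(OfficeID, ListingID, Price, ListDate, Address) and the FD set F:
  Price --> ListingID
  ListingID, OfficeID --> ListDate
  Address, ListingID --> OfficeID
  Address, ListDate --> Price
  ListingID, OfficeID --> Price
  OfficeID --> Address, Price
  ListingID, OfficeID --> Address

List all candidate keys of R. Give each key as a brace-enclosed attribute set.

{Address, ListDate}, {Address, ListingID}, {Address, Price}, {OfficeID}

Closure of {OfficeID} is {Address, ListDate, ListingID, OfficeID, Price}, the whole schema; {OfficeID} is a candidate key.
Closure of {Address, ListDate} is {Address, ListDate, ListingID, OfficeID, Price}, the whole schema; {Address, ListDate} is a candidate key.
Closure of {Address, ListingID} is {Address, ListDate, ListingID, OfficeID, Price}, the whole schema; {Address, ListingID} is a candidate key.
Closure of {Address, Price} is {Address, ListDate, ListingID, OfficeID, Price}, the whole schema; {Address, Price} is a candidate key.
These are minimal and exhaustive — every other superkey contains one of them.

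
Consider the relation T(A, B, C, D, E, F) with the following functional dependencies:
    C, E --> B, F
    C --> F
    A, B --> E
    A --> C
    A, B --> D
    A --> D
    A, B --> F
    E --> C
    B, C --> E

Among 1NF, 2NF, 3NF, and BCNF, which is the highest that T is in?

Candidate keys: {A, B}, {A, E}. Prime attributes: {A, B, E}.
C, E --> B, F breaks BCNF: {C, E}⁺ = {B, C, E, F}, so {C, E} is not a superkey.
C, E --> B, F has non-prime {F} on the right and a non-superkey on the left, so 3NF fails.
Since {A} ⊂ {A, B} and {A}⁺ ⊇ {C, D, F} with {C, D, F} non-prime, there is a partial dependency; 2NF fails.

1NF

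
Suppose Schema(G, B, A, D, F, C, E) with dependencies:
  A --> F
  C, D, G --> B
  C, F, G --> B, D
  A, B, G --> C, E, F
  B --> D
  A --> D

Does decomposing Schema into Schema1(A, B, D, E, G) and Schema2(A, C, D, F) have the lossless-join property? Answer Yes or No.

No

Schema1 ∩ Schema2 = {A, D}; its closure under F is {A, D, F}.
Neither Schema1 nor Schema2 is contained in that closure, so the decomposition is lossy.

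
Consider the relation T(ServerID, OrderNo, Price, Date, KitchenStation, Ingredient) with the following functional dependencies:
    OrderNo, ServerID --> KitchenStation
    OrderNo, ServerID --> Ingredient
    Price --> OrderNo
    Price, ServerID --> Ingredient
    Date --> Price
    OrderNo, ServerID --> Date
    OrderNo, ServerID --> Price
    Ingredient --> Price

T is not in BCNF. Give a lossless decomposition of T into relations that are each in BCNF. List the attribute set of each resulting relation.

{Date, Ingredient, KitchenStation, ServerID}; {Date, Price}; {OrderNo, Price}

Candidate keys of the original relation: {Date, ServerID}, {Ingredient, ServerID}, {OrderNo, ServerID}, {Price, ServerID}.
Within {Date, Ingredient, KitchenStation, OrderNo, Price, ServerID}: {Price}⁺ ∩ {Date, Ingredient, KitchenStation, OrderNo, Price, ServerID} = {OrderNo, Price}, not the whole set, so Price --> OrderNo violates BCNF; decompose into {OrderNo, Price} and {Date, Ingredient, KitchenStation, Price, ServerID}.
{OrderNo, Price}: every determinant is a superkey — BCNF.
Within {Date, Ingredient, KitchenStation, Price, ServerID}: {Date}⁺ ∩ {Date, Ingredient, KitchenStation, Price, ServerID} = {Date, Price}, not the whole set, so Date --> Price violates BCNF; decompose into {Date, Price} and {Date, Ingredient, KitchenStation, ServerID}.
{Date, Price}: every determinant is a superkey — BCNF.
{Date, Ingredient, KitchenStation, ServerID}: every determinant is a superkey — BCNF.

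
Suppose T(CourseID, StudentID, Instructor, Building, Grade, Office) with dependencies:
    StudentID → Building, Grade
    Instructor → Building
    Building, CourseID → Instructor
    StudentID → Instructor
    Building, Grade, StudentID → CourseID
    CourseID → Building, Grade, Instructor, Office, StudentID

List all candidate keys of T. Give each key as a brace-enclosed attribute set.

{CourseID}⁺ = {Building, CourseID, Grade, Instructor, Office, StudentID}, which is every attribute, so {CourseID} is a candidate key.
{StudentID}⁺ = {Building, CourseID, Grade, Instructor, Office, StudentID}, which is every attribute, so {StudentID} is a candidate key.
Any other superkey properly contains one of these, so there are no further candidate keys.

{CourseID}, {StudentID}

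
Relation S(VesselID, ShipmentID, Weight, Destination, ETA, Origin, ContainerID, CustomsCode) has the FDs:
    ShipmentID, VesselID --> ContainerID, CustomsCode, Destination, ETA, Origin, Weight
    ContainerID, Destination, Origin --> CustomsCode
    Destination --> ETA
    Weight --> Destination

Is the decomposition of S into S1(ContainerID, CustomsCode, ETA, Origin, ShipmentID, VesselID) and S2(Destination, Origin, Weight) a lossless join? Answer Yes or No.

No

Common attributes: {Origin}; their closure is {Origin}.
S1 ⊄ {Origin} and S2 ⊄ {Origin}, so the split is lossy.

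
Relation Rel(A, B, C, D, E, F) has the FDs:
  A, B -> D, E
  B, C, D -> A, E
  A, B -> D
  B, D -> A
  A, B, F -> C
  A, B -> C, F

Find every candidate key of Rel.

No FD produces {B}, so it must be in every candidate key.
{A, B}⁺ = {A, B, C, D, E, F} — all of the relation — so {A, B} is a candidate key.
{B, D}⁺ = {A, B, C, D, E, F} — all of the relation — so {B, D} is a candidate key.
No proper subset of any of these is a key, and no other minimal superkey exists.

{A, B}, {B, D}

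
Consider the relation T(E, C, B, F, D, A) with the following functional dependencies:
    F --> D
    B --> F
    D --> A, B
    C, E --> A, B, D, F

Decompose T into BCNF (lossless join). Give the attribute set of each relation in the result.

Candidate key of the original relation: {C, E}.
Within {A, B, C, D, E, F}: {F}⁺ ∩ {A, B, C, D, E, F} = {A, B, D, F}, not the whole set, so F --> A, B, D violates BCNF; decompose into {A, B, D, F} and {C, E, F}.
{A, B, D, F} is in BCNF.
{C, E, F} is in BCNF.

{A, B, D, F}; {C, E, F}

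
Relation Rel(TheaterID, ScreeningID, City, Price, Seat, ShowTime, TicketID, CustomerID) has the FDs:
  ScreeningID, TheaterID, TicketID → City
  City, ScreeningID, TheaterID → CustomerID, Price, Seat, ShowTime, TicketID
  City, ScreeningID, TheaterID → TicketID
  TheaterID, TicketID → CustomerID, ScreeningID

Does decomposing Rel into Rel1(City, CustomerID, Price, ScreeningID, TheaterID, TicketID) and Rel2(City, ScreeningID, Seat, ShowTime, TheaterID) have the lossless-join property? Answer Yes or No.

Yes

Common attributes: {City, ScreeningID, TheaterID}; their closure is {City, CustomerID, Price, ScreeningID, Seat, ShowTime, TheaterID, TicketID}.
Since Rel1 ⊆ {City, CustomerID, Price, ScreeningID, Seat, ShowTime, TheaterID, TicketID}, the intersection is a superkey of Rel1; the decomposition is lossless.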